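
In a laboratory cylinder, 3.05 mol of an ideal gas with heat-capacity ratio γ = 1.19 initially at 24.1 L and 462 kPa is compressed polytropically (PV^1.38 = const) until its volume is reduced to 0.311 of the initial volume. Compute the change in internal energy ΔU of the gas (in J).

T₁ = P₁V₁/(nR) = 462×24.1/(3.05×8.314) = 439 K.
Polytropic n=1.38: T₂ = T₁(V₁/V₂)^(n−1) = 439×(3.22)^0.38 = 684 K; P₂ = P₁(V₁/V₂)^n = 2320 kPa.
For an ideal gas ΔU = nCvΔT with Cv = R/(γ−1) = 43.8 J/(mol·K).
ΔU = 3.05×43.8×(684−439) = 32700 J.

32700 J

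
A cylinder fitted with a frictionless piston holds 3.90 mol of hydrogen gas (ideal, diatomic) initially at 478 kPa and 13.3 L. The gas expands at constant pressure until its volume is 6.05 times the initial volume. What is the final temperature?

1190 K

T₁ = P₁V₁/(nR) = 478×13.3/(3.90×8.314) = 196 K.
Isobaric: P stays 478 kPa; V/T = const ⇒ T₂ = 1190 K, V₂ = 80.5 L.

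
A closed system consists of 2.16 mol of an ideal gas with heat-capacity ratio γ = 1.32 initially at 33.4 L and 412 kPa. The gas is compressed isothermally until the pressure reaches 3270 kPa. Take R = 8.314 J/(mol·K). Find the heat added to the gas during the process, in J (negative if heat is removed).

-28500 J

T₁ = P₁V₁/(nR) = 412×33.4/(2.16×8.314) = 766 K.
Isothermal: T stays 766 K; PV = const ⇒ V₂ = 4.21 L, P₂ = 3270 kPa.
ΔU = 0 (ideal gas, T constant).
W = nRT ln(V₂/V₁) = 2.16×8.314×766×ln(0.126) = -28500 J.
Q = ΔU + W = -28500 J.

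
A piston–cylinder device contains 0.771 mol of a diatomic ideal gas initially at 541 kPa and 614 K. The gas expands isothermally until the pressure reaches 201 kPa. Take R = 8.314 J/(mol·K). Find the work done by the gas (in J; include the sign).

3900 J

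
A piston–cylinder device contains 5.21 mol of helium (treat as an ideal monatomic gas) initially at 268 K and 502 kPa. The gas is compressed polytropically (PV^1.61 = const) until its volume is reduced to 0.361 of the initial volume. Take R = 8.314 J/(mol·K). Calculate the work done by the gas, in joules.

V₁ = nRT₁/P₁ = 5.21×8.314×268/502 = 23.1 L.
Polytropic n=1.61: T₂ = T₁(V₁/V₂)^(n−1) = 268×(2.77)^0.61 = 499 K; P₂ = P₁(V₁/V₂)^n = 2590 kPa.
W = (P₁V₁−P₂V₂)/(n−1) = (502×23.1−2590×8.35)/0.61 = -16400 J.

-16400 J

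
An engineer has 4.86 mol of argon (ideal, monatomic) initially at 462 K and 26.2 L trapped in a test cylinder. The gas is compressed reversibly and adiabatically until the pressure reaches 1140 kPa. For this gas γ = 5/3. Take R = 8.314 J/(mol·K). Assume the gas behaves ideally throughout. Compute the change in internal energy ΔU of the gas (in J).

5790 J

P₁ = nRT₁/V₁ = 4.86×8.314×462/26.2 = 713 kPa.
Adiabatic: T₂/T₁ = (P₂/P₁)^((γ−1)/γ) ⇒ T₂ = 462×(1.60)^0.400 = 558 K; V₂ = 19.8 L.
For an ideal gas ΔU = nCvΔT with Cv = (3/2)R = 12.5 J/(mol·K).
ΔU = 4.86×12.5×(558−462) = 5790 J.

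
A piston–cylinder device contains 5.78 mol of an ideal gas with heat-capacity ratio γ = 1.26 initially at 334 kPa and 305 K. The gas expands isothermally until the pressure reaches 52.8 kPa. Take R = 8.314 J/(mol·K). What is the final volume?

V₁ = nRT₁/P₁ = 5.78×8.314×305/334 = 43.9 L.
Isothermal: T stays 305 K; PV = const ⇒ V₂ = 278 L, P₂ = 52.8 kPa.

278 L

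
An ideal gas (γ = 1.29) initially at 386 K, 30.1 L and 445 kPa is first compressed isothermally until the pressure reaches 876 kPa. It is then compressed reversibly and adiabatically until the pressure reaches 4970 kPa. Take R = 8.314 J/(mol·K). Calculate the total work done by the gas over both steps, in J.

n = P₁V₁/(RT₁) = 445×30.1/(8.314×386) = 4.17 mol.
Step 1 — Isothermal: T stays 386 K; PV = const ⇒ V₂ = 15.3 L, P₂ = 876 kPa.
ΔU = 0 (ideal gas, T constant).
W = nRT ln(V₂/V₁) = 4.17×8.314×386×ln(0.508) = -9070 J.
Q = ΔU + W = -9070 J.
State after step 1: P = 876 kPa, V = 15.3 L, T = 386 K.
Step 2 — Adiabatic: T₂/T₁ = (P₂/P₁)^((γ−1)/γ) ⇒ T₂ = 386×(5.67)^0.225 = 570 K; V₂ = 3.98 L.
ΔU = nCvΔT = 4.17×28.7×(570−386) = 22000 J.
Q = 0 for an adiabatic process, so W = −ΔU = -22000 J.
Net over both steps: W = -31100 J, Q = -9070 J, ΔU = 22000 J.

-31100 J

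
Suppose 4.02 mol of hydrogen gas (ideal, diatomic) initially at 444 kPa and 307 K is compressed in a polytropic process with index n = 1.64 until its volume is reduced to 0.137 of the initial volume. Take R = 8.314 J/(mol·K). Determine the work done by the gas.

V₁ = nRT₁/P₁ = 4.02×8.314×307/444 = 23.1 L.
Polytropic n=1.64: T₂ = T₁(V₁/V₂)^(n−1) = 307×(7.30)^0.64 = 1100 K; P₂ = P₁(V₁/V₂)^n = 11600 kPa.
W = (P₁V₁−P₂V₂)/(n−1) = (444×23.1−11600×3.17)/0.64 = -41200 J.

-41200 J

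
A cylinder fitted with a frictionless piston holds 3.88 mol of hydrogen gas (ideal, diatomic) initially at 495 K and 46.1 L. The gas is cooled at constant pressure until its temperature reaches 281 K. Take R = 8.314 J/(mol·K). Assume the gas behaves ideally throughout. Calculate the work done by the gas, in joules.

P₁ = nRT₁/V₁ = 3.88×8.314×495/46.1 = 346 kPa.
Isobaric: P stays 346 kPa; V/T = const ⇒ T₂ = 281 K, V₂ = 26.2 L.
W = PΔV = 346×(26.2−46.1) kPa·L = -6900 J.

-6900 J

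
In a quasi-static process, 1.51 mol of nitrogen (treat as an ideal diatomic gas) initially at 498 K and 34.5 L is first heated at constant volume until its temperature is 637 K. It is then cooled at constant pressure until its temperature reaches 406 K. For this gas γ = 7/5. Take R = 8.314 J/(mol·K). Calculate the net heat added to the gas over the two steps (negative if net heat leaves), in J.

P₁ = nRT₁/V₁ = 1.51×8.314×498/34.5 = 181 kPa.
Step 1 — Isochoric: V stays 34.5 L; P/T = const ⇒ T₂ = 637 K, P₂ = 232 kPa.
W = 0 (no volume change).
ΔU = nCvΔT = 1.51×20.8×(637−498) = 4360 J.
Q = ΔU = 4360 J.
State after step 1: P = 232 kPa, V = 34.5 L, T = 637 K.
Step 2 — Isobaric: P stays 232 kPa; V/T = const ⇒ T₂ = 406 K, V₂ = 22.0 L.
W = PΔV = 232×(22.0−34.5) kPa·L = -2900 J.
ΔU = nCvΔT = 1.51×20.8×(406−637) = -7250 J.
Q = ΔU + W = nCpΔT = -10200 J.
Net over both steps: W = -2900 J, Q = -5790 J, ΔU = -2890 J.

-5790 J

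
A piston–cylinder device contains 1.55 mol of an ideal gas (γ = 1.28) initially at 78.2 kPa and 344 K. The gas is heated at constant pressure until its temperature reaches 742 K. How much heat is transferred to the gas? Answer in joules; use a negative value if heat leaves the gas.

23400 J

V₁ = nRT₁/P₁ = 1.55×8.314×344/78.2 = 56.7 L.
Isobaric: P stays 78.2 kPa; V/T = const ⇒ T₂ = 742 K, V₂ = 122 L.
W = PΔV = 78.2×(122−56.7) kPa·L = 5130 J.
ΔU = nCvΔT = 1.55×29.7×(742−344) = 18300 J.
Q = ΔU + W = nCpΔT = 23400 J.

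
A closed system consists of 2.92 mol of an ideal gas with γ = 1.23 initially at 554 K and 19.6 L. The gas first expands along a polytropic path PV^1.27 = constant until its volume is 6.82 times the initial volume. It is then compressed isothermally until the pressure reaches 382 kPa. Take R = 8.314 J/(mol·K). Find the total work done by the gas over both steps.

P₁ = nRT₁/V₁ = 2.92×8.314×554/19.6 = 686 kPa.
Step 1 — Polytropic n=1.27: T₂ = T₁(V₁/V₂)^(n−1) = 554×(0.147)^0.27 = 330 K; P₂ = P₁(V₁/V₂)^n = 59.9 kPa.
W = (P₁V₁−P₂V₂)/(n−1) = (686×19.6−59.9×134)/0.27 = 20100 J.
ΔU = nCvΔT = 2.92×36.1×(330−554) = -23700 J.
Q = ΔU + W = -3500 J.
State after step 1: P = 59.9 kPa, V = 134 L, T = 330 K.
Step 2 — Isothermal: T stays 330 K; PV = const ⇒ V₂ = 21.0 L, P₂ = 382 kPa.
ΔU = 0 (ideal gas, T constant).
W = nRT ln(V₂/V₁) = 2.92×8.314×330×ln(0.157) = -14800 J.
Q = ΔU + W = -14800 J.
Net over both steps: W = 5310 J, Q = -18300 J, ΔU = -23700 J.

5310 J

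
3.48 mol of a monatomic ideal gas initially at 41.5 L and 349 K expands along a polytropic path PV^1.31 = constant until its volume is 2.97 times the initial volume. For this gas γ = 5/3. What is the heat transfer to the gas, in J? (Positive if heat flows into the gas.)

P₁ = nRT₁/V₁ = 3.48×8.314×349/41.5 = 243 kPa.
Polytropic n=1.31: T₂ = T₁(V₁/V₂)^(n−1) = 349×(0.337)^0.31 = 249 K; P₂ = P₁(V₁/V₂)^n = 58.5 kPa.
W = (P₁V₁−P₂V₂)/(n−1) = (243×41.5−58.5×123)/0.31 = 9330 J.
ΔU = nCvΔT = 3.48×12.5×(249−349) = -4340 J.
Q = ΔU + W = 4990 J.

4990 J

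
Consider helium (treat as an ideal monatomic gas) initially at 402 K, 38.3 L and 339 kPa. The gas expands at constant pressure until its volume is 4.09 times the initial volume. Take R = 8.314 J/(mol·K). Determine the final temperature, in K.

Isobaric: P stays 339 kPa; V/T = const ⇒ T₂ = 1640 K, V₂ = 157 L.

1640 K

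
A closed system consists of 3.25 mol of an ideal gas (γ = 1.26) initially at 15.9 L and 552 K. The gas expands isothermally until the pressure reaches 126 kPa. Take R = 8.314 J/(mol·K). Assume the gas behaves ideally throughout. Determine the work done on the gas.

P₁ = nRT₁/V₁ = 3.25×8.314×552/15.9 = 938 kPa.
Isothermal: T stays 552 K; PV = const ⇒ V₂ = 118 L, P₂ = 126 kPa.
W = nRT ln(V₂/V₁) = 3.25×8.314×552×ln(7.45) = 29900 J.
Work done on the gas = −W_by = -29900 J.

-29900 J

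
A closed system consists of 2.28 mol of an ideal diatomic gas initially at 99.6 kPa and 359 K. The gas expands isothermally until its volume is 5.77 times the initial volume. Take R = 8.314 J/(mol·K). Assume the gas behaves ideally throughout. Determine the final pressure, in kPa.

V₁ = nRT₁/P₁ = 2.28×8.314×359/99.6 = 68.3 L.
Isothermal: T stays 359 K; PV = const ⇒ V₂ = 394 L, P₂ = 17.3 kPa.

17.3 kPa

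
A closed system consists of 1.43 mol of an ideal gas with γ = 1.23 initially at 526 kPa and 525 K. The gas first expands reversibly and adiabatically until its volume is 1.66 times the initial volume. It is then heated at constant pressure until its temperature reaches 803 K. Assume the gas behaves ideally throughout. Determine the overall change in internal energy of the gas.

V₁ = nRT₁/P₁ = 1.43×8.314×525/526 = 11.9 L.
Step 1 — Adiabatic: TV^(γ−1) = const ⇒ T₂ = 525×(0.602)^0.230 = 467 K; PV^γ = const ⇒ P₂ = 282 kPa.
ΔU = nCvΔT = 1.43×36.1×(467−525) = -2990 J.
Q = 0 for an adiabatic process, so W = −ΔU = 2990 J.
State after step 1: P = 282 kPa, V = 19.7 L, T = 467 K.
Step 2 — Isobaric: P stays 282 kPa; V/T = const ⇒ T₂ = 803 K, V₂ = 33.9 L.
W = PΔV = 282×(33.9−19.7) kPa·L = 3990 J.
ΔU = nCvΔT = 1.43×36.1×(803−467) = 17400 J.
Q = ΔU + W = nCpΔT = 21300 J.
Net over both steps: W = 6980 J, Q = 21300 J, ΔU = 14400 J.

14400 J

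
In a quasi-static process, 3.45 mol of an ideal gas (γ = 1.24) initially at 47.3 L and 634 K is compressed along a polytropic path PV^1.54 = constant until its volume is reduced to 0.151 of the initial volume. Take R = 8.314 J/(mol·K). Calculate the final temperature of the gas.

P₁ = nRT₁/V₁ = 3.45×8.314×634/47.3 = 384 kPa.
Polytropic n=1.54: T₂ = T₁(V₁/V₂)^(n−1) = 634×(6.62)^0.54 = 1760 K; P₂ = P₁(V₁/V₂)^n = 7070 kPa.

1760 K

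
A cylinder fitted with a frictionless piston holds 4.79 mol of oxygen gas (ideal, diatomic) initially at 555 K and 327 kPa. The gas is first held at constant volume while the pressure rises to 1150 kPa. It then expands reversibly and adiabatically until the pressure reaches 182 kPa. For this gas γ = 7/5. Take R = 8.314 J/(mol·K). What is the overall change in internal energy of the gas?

V₁ = nRT₁/P₁ = 4.79×8.314×555/327 = 67.6 L.
Step 1 — Isochoric: V stays 67.6 L; P/T = const ⇒ T₂ = 1950 K, P₂ = 1150 kPa.
W = 0 (no volume change).
ΔU = nCvΔT = 4.79×20.8×(1950−555) = 139000 J.
Q = ΔU = 139000 J.
State after step 1: P = 1150 kPa, V = 67.6 L, T = 1950 K.
Step 2 — Adiabatic: T₂/T₁ = (P₂/P₁)^((γ−1)/γ) ⇒ T₂ = 1950×(0.158)^0.286 = 1150 K; V₂ = 252 L.
ΔU = nCvΔT = 4.79×20.8×(1150−1950) = -79600 J.
Q = 0 for an adiabatic process, so W = −ΔU = 79600 J.
Net over both steps: W = 79600 J, Q = 139000 J, ΔU = 59500 J.

59500 J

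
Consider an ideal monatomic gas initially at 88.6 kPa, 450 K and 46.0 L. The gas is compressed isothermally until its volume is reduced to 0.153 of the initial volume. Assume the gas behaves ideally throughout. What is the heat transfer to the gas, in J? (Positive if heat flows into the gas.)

n = P₁V₁/(RT₁) = 88.6×46.0/(8.314×450) = 1.09 mol.
Isothermal: T stays 450 K; PV = const ⇒ V₂ = 7.04 L, P₂ = 579 kPa.
ΔU = 0 (ideal gas, T constant).
W = nRT ln(V₂/V₁) = 1.09×8.314×450×ln(0.153) = -7650 J.
Q = ΔU + W = -7650 J.

-7650 J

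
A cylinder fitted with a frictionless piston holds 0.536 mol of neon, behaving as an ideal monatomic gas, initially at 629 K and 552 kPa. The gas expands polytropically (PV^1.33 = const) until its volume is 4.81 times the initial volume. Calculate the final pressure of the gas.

68.3 kPa

V₁ = nRT₁/P₁ = 0.536×8.314×629/552 = 5.08 L.
Polytropic n=1.33: T₂ = T₁(V₁/V₂)^(n−1) = 629×(0.208)^0.33 = 375 K; P₂ = P₁(V₁/V₂)^n = 68.3 kPa.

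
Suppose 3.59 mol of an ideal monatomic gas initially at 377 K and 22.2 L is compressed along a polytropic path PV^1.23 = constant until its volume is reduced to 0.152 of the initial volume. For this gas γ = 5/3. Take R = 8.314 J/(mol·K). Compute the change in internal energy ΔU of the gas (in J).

P₁ = nRT₁/V₁ = 3.59×8.314×377/22.2 = 507 kPa.
Polytropic n=1.23: T₂ = T₁(V₁/V₂)^(n−1) = 377×(6.58)^0.23 = 581 K; P₂ = P₁(V₁/V₂)^n = 5140 kPa.
For an ideal gas ΔU = nCvΔT with Cv = (3/2)R = 12.5 J/(mol·K).
ΔU = 3.59×12.5×(581−377) = 9150 J.

9150 J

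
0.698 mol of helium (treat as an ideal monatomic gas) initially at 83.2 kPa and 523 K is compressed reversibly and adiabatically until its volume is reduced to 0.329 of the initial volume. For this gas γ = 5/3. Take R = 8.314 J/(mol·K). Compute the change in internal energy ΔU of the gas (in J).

5000 J

V₁ = nRT₁/P₁ = 0.698×8.314×523/83.2 = 36.5 L.
Adiabatic: TV^(γ−1) = const ⇒ T₂ = 523×(3.04)^0.667 = 1100 K; PV^γ = const ⇒ P₂ = 531 kPa.
For an ideal gas ΔU = nCvΔT with Cv = (3/2)R = 12.5 J/(mol·K).
ΔU = 0.698×12.5×(1100−523) = 5000 J.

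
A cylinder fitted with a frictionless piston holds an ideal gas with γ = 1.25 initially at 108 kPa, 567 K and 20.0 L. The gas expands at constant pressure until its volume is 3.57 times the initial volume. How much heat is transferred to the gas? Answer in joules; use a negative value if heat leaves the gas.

n = P₁V₁/(RT₁) = 108×20.0/(8.314×567) = 0.458 mol.
Isobaric: P stays 108 kPa; V/T = const ⇒ T₂ = 2020 K, V₂ = 71.4 L.
W = PΔV = 108×(71.4−20.0) kPa·L = 5550 J.
ΔU = nCvΔT = 0.458×33.3×(2020−567) = 22200 J.
Q = ΔU + W = nCpΔT = 27800 J.

27800 J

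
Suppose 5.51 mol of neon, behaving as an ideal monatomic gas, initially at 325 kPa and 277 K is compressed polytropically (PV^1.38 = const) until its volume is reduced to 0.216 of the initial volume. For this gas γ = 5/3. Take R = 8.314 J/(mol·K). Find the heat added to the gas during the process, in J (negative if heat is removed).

V₁ = nRT₁/P₁ = 5.51×8.314×277/325 = 39.0 L.
Polytropic n=1.38: T₂ = T₁(V₁/V₂)^(n−1) = 277×(4.63)^0.38 = 496 K; P₂ = P₁(V₁/V₂)^n = 2690 kPa.
W = (P₁V₁−P₂V₂)/(n−1) = (325×39.0−2690×8.43)/0.38 = -26400 J.
ΔU = nCvΔT = 5.51×12.5×(496−277) = 15000 J.
Q = ΔU + W = -11300 J.

-11300 J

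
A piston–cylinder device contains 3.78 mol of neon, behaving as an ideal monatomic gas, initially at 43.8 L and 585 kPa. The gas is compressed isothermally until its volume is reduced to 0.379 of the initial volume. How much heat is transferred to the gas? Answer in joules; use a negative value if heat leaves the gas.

-24900 J

T₁ = P₁V₁/(nR) = 585×43.8/(3.78×8.314) = 815 K.
Isothermal: T stays 815 K; PV = const ⇒ V₂ = 16.6 L, P₂ = 1540 kPa.
ΔU = 0 (ideal gas, T constant).
W = nRT ln(V₂/V₁) = 3.78×8.314×815×ln(0.379) = -24900 J.
Q = ΔU + W = -24900 J.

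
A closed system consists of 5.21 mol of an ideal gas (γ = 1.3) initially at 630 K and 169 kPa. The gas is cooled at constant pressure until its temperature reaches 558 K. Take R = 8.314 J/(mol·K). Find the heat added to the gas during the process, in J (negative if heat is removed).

-13500 J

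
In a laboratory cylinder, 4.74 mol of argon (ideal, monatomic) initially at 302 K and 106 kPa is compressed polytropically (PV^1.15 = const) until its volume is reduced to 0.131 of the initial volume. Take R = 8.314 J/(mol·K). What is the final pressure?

1100 kPa

V₁ = nRT₁/P₁ = 4.74×8.314×302/106 = 112 L.
Polytropic n=1.15: T₂ = T₁(V₁/V₂)^(n−1) = 302×(7.63)^0.15 = 410 K; P₂ = P₁(V₁/V₂)^n = 1100 kPa.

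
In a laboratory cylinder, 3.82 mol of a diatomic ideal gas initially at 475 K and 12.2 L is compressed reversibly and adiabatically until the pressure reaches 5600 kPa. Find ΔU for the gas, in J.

20400 J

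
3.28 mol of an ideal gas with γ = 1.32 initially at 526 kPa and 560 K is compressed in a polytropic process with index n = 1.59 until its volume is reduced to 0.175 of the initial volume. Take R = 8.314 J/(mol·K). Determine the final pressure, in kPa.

V₁ = nRT₁/P₁ = 3.28×8.314×560/526 = 29.0 L.
Polytropic n=1.59: T₂ = T₁(V₁/V₂)^(n−1) = 560×(5.71)^0.59 = 1570 K; P₂ = P₁(V₁/V₂)^n = 8410 kPa.

8410 kPa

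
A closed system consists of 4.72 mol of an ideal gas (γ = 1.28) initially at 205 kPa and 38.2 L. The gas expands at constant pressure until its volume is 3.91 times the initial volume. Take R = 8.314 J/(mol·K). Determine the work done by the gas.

T₁ = P₁V₁/(nR) = 205×38.2/(4.72×8.314) = 200 K.
Isobaric: P stays 205 kPa; V/T = const ⇒ T₂ = 780 K, V₂ = 149 L.
W = PΔV = 205×(149−38.2) kPa·L = 22800 J.

22800 J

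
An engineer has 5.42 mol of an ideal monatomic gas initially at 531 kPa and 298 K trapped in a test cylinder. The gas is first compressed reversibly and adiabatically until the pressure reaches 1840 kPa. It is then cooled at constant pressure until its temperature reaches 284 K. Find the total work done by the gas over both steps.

-22200 J

V₁ = nRT₁/P₁ = 5.42×8.314×298/531 = 25.3 L.
Step 1 — Adiabatic: T₂/T₁ = (P₂/P₁)^((γ−1)/γ) ⇒ T₂ = 298×(3.47)^0.400 = 490 K; V₂ = 12.0 L.
ΔU = nCvΔT = 5.42×12.5×(490−298) = 13000 J.
Q = 0 for an adiabatic process, so W = −ΔU = -13000 J.
State after step 1: P = 1840 kPa, V = 12.0 L, T = 490 K.
Step 2 — Isobaric: P stays 1840 kPa; V/T = const ⇒ T₂ = 284 K, V₂ = 6.96 L.
W = PΔV = 1840×(6.96−12.0) kPa·L = -9280 J.
ΔU = nCvΔT = 5.42×12.5×(284−490) = -13900 J.
Q = ΔU + W = nCpΔT = -23200 J.
Net over both steps: W = -22200 J, Q = -23200 J, ΔU = -946 J.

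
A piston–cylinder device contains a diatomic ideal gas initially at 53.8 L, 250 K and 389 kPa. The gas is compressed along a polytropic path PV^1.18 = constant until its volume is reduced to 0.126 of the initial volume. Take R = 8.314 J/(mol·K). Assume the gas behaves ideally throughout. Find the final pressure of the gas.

4480 kPa

Polytropic n=1.18: T₂ = T₁(V₁/V₂)^(n−1) = 250×(7.94)^0.18 = 363 K; P₂ = P₁(V₁/V₂)^n = 4480 kPa.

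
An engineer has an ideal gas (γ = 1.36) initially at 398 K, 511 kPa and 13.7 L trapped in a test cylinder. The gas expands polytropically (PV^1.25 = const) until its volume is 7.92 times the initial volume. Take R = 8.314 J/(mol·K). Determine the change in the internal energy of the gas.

n = P₁V₁/(RT₁) = 511×13.7/(8.314×398) = 2.12 mol.
Polytropic n=1.25: T₂ = T₁(V₁/V₂)^(n−1) = 398×(0.126)^0.25 = 237 K; P₂ = P₁(V₁/V₂)^n = 38.5 kPa.
For an ideal gas ΔU = nCvΔT with Cv = R/(γ−1) = 23.1 J/(mol·K).
ΔU = 2.12×23.1×(237−398) = -7850 J.

-7850 J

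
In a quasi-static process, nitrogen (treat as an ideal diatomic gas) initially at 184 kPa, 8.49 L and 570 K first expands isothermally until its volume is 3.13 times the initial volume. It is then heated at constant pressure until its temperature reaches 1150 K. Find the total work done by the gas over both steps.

n = P₁V₁/(RT₁) = 184×8.49/(8.314×570) = 0.330 mol.
Step 1 — Isothermal: T stays 570 K; PV = const ⇒ V₂ = 26.6 L, P₂ = 58.8 kPa.
ΔU = 0 (ideal gas, T constant).
W = nRT ln(V₂/V₁) = 0.330×8.314×570×ln(3.13) = 1780 J.
Q = ΔU + W = 1780 J.
State after step 1: P = 58.8 kPa, V = 26.6 L, T = 570 K.
Step 2 — Isobaric: P stays 58.8 kPa; V/T = const ⇒ T₂ = 1150 K, V₂ = 53.6 L.
W = PΔV = 58.8×(53.6−26.6) kPa·L = 1590 J.
ΔU = nCvΔT = 0.330×20.8×(1150−570) = 3970 J.
Q = ΔU + W = nCpΔT = 5560 J.
Net over both steps: W = 3370 J, Q = 7350 J, ΔU = 3970 J.

3370 J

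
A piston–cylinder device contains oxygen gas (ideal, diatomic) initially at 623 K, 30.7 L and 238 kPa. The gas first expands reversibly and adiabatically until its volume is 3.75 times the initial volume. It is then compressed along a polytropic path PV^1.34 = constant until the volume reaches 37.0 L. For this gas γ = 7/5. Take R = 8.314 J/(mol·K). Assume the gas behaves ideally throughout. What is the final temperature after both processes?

540 K

n = P₁V₁/(RT₁) = 238×30.7/(8.314×623) = 1.41 mol.
Step 1 — Adiabatic: TV^(γ−1) = const ⇒ T₂ = 623×(0.267)^0.400 = 367 K; PV^γ = const ⇒ P₂ = 37.4 kPa.
ΔU = nCvΔT = 1.41×20.8×(367−623) = -7500 J.
Q = 0 for an adiabatic process, so W = −ΔU = 7500 J.
State after step 1: P = 37.4 kPa, V = 115 L, T = 367 K.
Step 2 — Polytropic n=1.34: T₂ = T₁(V₁/V₂)^(n−1) = 367×(3.11)^0.34 = 540 K; P₂ = P₁(V₁/V₂)^n = 171 kPa.
W = (P₁V₁−P₂V₂)/(n−1) = (37.4×115−171×37.0)/0.34 = -5970 J.
ΔU = nCvΔT = 1.41×20.8×(540−367) = 5070 J.
Q = ΔU + W = -895 J.
Net over both steps: W = 1540 J, Q = -895 J, ΔU = -2430 J.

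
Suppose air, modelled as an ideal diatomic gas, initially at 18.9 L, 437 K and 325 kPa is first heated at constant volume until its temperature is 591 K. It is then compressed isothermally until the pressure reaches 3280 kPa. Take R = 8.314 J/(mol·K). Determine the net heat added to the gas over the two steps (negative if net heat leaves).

n = P₁V₁/(RT₁) = 325×18.9/(8.314×437) = 1.69 mol.
Step 1 — Isochoric: V stays 18.9 L; P/T = const ⇒ T₂ = 591 K, P₂ = 440 kPa.
W = 0 (no volume change).
ΔU = nCvΔT = 1.69×20.8×(591−437) = 5410 J.
Q = ΔU = 5410 J.
State after step 1: P = 440 kPa, V = 18.9 L, T = 591 K.
Step 2 — Isothermal: T stays 591 K; PV = const ⇒ V₂ = 2.53 L, P₂ = 3280 kPa.
ΔU = 0 (ideal gas, T constant).
W = nRT ln(V₂/V₁) = 1.69×8.314×591×ln(0.134) = -16700 J.
Q = ΔU + W = -16700 J.
Net over both steps: W = -16700 J, Q = -11300 J, ΔU = 5410 J.

-11300 J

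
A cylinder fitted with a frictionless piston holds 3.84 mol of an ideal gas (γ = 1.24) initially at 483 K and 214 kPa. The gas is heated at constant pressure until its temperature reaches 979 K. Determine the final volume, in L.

146 L

V₁ = nRT₁/P₁ = 3.84×8.314×483/214 = 72.1 L.
Isobaric: P stays 214 kPa; V/T = const ⇒ T₂ = 979 K, V₂ = 146 L.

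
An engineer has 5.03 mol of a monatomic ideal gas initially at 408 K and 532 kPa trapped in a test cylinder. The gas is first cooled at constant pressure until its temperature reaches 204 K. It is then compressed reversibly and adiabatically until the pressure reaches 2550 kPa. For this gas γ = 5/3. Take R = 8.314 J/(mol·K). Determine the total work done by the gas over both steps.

-19700 J

V₁ = nRT₁/P₁ = 5.03×8.314×408/532 = 32.1 L.
Step 1 — Isobaric: P stays 532 kPa; V/T = const ⇒ T₂ = 204 K, V₂ = 16.0 L.
W = PΔV = 532×(16.0−32.1) kPa·L = -8530 J.
ΔU = nCvΔT = 5.03×12.5×(204−408) = -12800 J.
Q = ΔU + W = nCpΔT = -21300 J.
State after step 1: P = 532 kPa, V = 16.0 L, T = 204 K.
Step 2 — Adiabatic: T₂/T₁ = (P₂/P₁)^((γ−1)/γ) ⇒ T₂ = 204×(4.79)^0.400 = 382 K; V₂ = 6.26 L.
ΔU = nCvΔT = 5.03×12.5×(382−204) = 11200 J.
Q = 0 for an adiabatic process, so W = −ΔU = -11200 J.
Net over both steps: W = -19700 J, Q = -21300 J, ΔU = -1640 J.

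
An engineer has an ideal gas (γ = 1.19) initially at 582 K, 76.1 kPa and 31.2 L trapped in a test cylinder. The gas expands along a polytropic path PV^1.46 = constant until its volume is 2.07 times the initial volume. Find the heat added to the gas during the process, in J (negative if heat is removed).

-2090 J

n = P₁V₁/(RT₁) = 76.1×31.2/(8.314×582) = 0.491 mol.
Polytropic n=1.46: T₂ = T₁(V₁/V₂)^(n−1) = 582×(0.483)^0.46 = 416 K; P₂ = P₁(V₁/V₂)^n = 26.3 kPa.
W = (P₁V₁−P₂V₂)/(n−1) = (76.1×31.2−26.3×64.6)/0.46 = 1470 J.
ΔU = nCvΔT = 0.491×43.8×(416−582) = -3550 J.
Q = ΔU + W = -2090 J.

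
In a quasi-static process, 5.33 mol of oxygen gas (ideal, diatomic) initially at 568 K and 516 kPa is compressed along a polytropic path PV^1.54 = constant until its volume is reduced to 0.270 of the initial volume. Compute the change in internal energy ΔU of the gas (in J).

V₁ = nRT₁/P₁ = 5.33×8.314×568/516 = 48.8 L.
Polytropic n=1.54: T₂ = T₁(V₁/V₂)^(n−1) = 568×(3.70)^0.54 = 1150 K; P₂ = P₁(V₁/V₂)^n = 3880 kPa.
For an ideal gas ΔU = nCvΔT with Cv = (5/2)R = 20.8 J/(mol·K).
ΔU = 5.33×20.8×(1150−568) = 64700 J.

64700 J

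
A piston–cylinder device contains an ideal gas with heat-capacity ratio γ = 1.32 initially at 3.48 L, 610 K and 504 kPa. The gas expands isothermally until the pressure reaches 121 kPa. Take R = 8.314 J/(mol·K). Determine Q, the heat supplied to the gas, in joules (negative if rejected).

n = P₁V₁/(RT₁) = 504×3.48/(8.314×610) = 0.346 mol.
Isothermal: T stays 610 K; PV = const ⇒ V₂ = 14.5 L, P₂ = 121 kPa.
ΔU = 0 (ideal gas, T constant).
W = nRT ln(V₂/V₁) = 0.346×8.314×610×ln(4.17) = 2500 J.
Q = ΔU + W = 2500 J.

2500 J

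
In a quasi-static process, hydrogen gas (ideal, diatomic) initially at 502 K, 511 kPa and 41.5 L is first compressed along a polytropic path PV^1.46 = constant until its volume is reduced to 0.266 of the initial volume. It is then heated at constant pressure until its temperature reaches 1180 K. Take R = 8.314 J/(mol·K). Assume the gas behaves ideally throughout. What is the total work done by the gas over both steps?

-27800 J

n = P₁V₁/(RT₁) = 511×41.5/(8.314×502) = 5.08 mol.
Step 1 — Polytropic n=1.46: T₂ = T₁(V₁/V₂)^(n−1) = 502×(3.76)^0.46 = 923 K; P₂ = P₁(V₁/V₂)^n = 3530 kPa.
W = (P₁V₁−P₂V₂)/(n−1) = (511×41.5−3530×11.0)/0.46 = -38700 J.
ΔU = nCvΔT = 5.08×20.8×(923−502) = 44500 J.
Q = ΔU + W = 5800 J.
State after step 1: P = 3530 kPa, V = 11.0 L, T = 923 K.
Step 2 — Isobaric: P stays 3530 kPa; V/T = const ⇒ T₂ = 1180 K, V₂ = 14.1 L.
W = PΔV = 3530×(14.1−11.0) kPa·L = 10900 J.
ΔU = nCvΔT = 5.08×20.8×(1180−923) = 27100 J.
Q = ΔU + W = nCpΔT = 38000 J.
Net over both steps: W = -27800 J, Q = 43800 J, ΔU = 71600 J.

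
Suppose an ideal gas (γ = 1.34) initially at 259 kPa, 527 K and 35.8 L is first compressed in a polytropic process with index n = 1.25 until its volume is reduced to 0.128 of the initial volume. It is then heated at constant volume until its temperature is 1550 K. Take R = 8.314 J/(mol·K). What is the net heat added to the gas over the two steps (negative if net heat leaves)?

n = P₁V₁/(RT₁) = 259×35.8/(8.314×527) = 2.12 mol.
Step 1 — Polytropic n=1.25: T₂ = T₁(V₁/V₂)^(n−1) = 527×(7.81)^0.25 = 881 K; P₂ = P₁(V₁/V₂)^n = 3380 kPa.
W = (P₁V₁−P₂V₂)/(n−1) = (259×35.8−3380×4.58)/0.25 = -24900 J.
ΔU = nCvΔT = 2.12×24.5×(881−527) = 18300 J.
Q = ΔU + W = -6600 J.
State after step 1: P = 3380 kPa, V = 4.58 L, T = 881 K.
Step 2 — Isochoric: V stays 4.58 L; P/T = const ⇒ T₂ = 1550 K, P₂ = 5950 kPa.
W = 0 (no volume change).
ΔU = nCvΔT = 2.12×24.5×(1550−881) = 34600 J.
Q = ΔU = 34600 J.
Net over both steps: W = -24900 J, Q = 28000 J, ΔU = 52900 J.

28000 J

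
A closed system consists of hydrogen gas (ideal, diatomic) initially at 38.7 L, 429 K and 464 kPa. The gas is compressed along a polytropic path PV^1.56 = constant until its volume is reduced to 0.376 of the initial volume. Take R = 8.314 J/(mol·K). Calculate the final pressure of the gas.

2130 kPa

Polytropic n=1.56: T₂ = T₁(V₁/V₂)^(n−1) = 429×(2.66)^0.56 = 742 K; P₂ = P₁(V₁/V₂)^n = 2130 kPa.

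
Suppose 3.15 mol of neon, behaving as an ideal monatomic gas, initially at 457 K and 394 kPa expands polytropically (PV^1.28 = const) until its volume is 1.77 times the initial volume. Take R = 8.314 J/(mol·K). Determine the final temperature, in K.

V₁ = nRT₁/P₁ = 3.15×8.314×457/394 = 30.4 L.
Polytropic n=1.28: T₂ = T₁(V₁/V₂)^(n−1) = 457×(0.565)^0.28 = 389 K; P₂ = P₁(V₁/V₂)^n = 190 kPa.

389 K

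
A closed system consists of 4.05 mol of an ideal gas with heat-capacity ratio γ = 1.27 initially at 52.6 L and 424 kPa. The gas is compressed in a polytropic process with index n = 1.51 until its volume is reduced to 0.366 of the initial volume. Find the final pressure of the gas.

T₁ = P₁V₁/(nR) = 424×52.6/(4.05×8.314) = 662 K.
Polytropic n=1.51: T₂ = T₁(V₁/V₂)^(n−1) = 662×(2.73)^0.51 = 1110 K; P₂ = P₁(V₁/V₂)^n = 1930 kPa.

1930 kPa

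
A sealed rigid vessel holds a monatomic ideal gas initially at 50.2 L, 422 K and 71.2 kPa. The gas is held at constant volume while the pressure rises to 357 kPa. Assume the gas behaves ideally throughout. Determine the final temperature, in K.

2120 K

Isochoric: V stays 50.2 L; P/T = const ⇒ T₂ = 2120 K, P₂ = 357 kPa.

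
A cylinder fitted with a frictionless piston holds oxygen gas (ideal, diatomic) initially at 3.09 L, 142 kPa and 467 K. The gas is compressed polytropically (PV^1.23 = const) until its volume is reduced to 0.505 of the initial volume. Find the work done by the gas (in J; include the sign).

-325 J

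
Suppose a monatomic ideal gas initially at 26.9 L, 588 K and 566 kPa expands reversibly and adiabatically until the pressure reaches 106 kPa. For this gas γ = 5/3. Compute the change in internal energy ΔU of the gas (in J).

-11200 J

n = P₁V₁/(RT₁) = 566×26.9/(8.314×588) = 3.11 mol.
Adiabatic: T₂/T₁ = (P₂/P₁)^((γ−1)/γ) ⇒ T₂ = 588×(0.187)^0.400 = 301 K; V₂ = 73.5 L.
For an ideal gas ΔU = nCvΔT with Cv = (3/2)R = 12.5 J/(mol·K).
ΔU = 3.11×12.5×(301−588) = -11200 J.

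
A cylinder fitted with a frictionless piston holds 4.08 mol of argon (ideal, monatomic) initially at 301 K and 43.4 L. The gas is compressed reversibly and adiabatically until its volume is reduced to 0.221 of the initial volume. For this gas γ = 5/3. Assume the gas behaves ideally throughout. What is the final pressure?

2910 kPa

P₁ = nRT₁/V₁ = 4.08×8.314×301/43.4 = 235 kPa.
Adiabatic: TV^(γ−1) = const ⇒ T₂ = 301×(4.52)^0.667 = 823 K; PV^γ = const ⇒ P₂ = 2910 kPa.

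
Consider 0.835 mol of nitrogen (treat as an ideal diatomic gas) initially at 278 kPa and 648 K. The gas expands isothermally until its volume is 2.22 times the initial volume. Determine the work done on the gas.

V₁ = nRT₁/P₁ = 0.835×8.314×648/278 = 16.2 L.
Isothermal: T stays 648 K; PV = const ⇒ V₂ = 35.9 L, P₂ = 125 kPa.
W = nRT ln(V₂/V₁) = 0.835×8.314×648×ln(2.22) = 3590 J.
Work done on the gas = −W_by = -3590 J.

-3590 J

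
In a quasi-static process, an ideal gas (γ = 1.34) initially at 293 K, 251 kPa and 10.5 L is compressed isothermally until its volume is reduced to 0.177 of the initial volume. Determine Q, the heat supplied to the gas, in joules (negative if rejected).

n = P₁V₁/(RT₁) = 251×10.5/(8.314×293) = 1.08 mol.
Isothermal: T stays 293 K; PV = const ⇒ V₂ = 1.86 L, P₂ = 1420 kPa.
ΔU = 0 (ideal gas, T constant).
W = nRT ln(V₂/V₁) = 1.08×8.314×293×ln(0.177) = -4560 J.
Q = ΔU + W = -4560 J.

-4560 J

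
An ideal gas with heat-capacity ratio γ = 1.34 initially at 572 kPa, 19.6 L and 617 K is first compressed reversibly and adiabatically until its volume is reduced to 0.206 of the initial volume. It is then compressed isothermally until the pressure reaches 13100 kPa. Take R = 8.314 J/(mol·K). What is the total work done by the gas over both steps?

n = P₁V₁/(RT₁) = 572×19.6/(8.314×617) = 2.19 mol.
Step 1 — Adiabatic: TV^(γ−1) = const ⇒ T₂ = 617×(4.85)^0.340 = 1060 K; PV^γ = const ⇒ P₂ = 4750 kPa.
ΔU = nCvΔT = 2.19×24.5×(1060−617) = 23400 J.
Q = 0 for an adiabatic process, so W = −ΔU = -23400 J.
State after step 1: P = 4750 kPa, V = 4.04 L, T = 1060 K.
Step 2 — Isothermal: T stays 1060 K; PV = const ⇒ V₂ = 1.46 L, P₂ = 13100 kPa.
ΔU = 0 (ideal gas, T constant).
W = nRT ln(V₂/V₁) = 2.19×8.314×1060×ln(0.363) = -19500 J.
Q = ΔU + W = -19500 J.
Net over both steps: W = -42900 J, Q = -19500 J, ΔU = 23400 J.

-42900 J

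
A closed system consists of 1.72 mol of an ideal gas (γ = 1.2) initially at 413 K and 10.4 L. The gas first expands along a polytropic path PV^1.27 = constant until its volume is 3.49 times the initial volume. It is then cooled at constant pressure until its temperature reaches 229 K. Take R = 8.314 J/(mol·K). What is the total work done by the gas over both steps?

5330 J

P₁ = nRT₁/V₁ = 1.72×8.314×413/10.4 = 568 kPa.
Step 1 — Polytropic n=1.27: T₂ = T₁(V₁/V₂)^(n−1) = 413×(0.287)^0.27 = 295 K; P₂ = P₁(V₁/V₂)^n = 116 kPa.
W = (P₁V₁−P₂V₂)/(n−1) = (568×10.4−116×36.3)/0.27 = 6270 J.
ΔU = nCvΔT = 1.72×41.6×(295−413) = -8460 J.
Q = ΔU + W = -2190 J.
State after step 1: P = 116 kPa, V = 36.3 L, T = 295 K.
Step 2 — Isobaric: P stays 116 kPa; V/T = const ⇒ T₂ = 229 K, V₂ = 28.2 L.
W = PΔV = 116×(28.2−36.3) kPa·L = -940 J.
ΔU = nCvΔT = 1.72×41.6×(229−295) = -4700 J.
Q = ΔU + W = nCpΔT = -5640 J.
Net over both steps: W = 5330 J, Q = -7830 J, ΔU = -13200 J.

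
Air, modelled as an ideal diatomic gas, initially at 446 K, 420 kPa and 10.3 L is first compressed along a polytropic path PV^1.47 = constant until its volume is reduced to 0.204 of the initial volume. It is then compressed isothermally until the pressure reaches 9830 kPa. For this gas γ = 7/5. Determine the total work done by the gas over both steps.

n = P₁V₁/(RT₁) = 420×10.3/(8.314×446) = 1.17 mol.
Step 1 — Polytropic n=1.47: T₂ = T₁(V₁/V₂)^(n−1) = 446×(4.90)^0.47 = 941 K; P₂ = P₁(V₁/V₂)^n = 4350 kPa.
W = (P₁V₁−P₂V₂)/(n−1) = (420×10.3−4350×2.10)/0.47 = -10200 J.
ΔU = nCvΔT = 1.17×20.8×(941−446) = 12000 J.
Q = ΔU + W = 1790 J.
State after step 1: P = 4350 kPa, V = 2.10 L, T = 941 K.
Step 2 — Isothermal: T stays 941 K; PV = const ⇒ V₂ = 0.929 L, P₂ = 9830 kPa.
ΔU = 0 (ideal gas, T constant).
W = nRT ln(V₂/V₁) = 1.17×8.314×941×ln(0.442) = -7450 J.
Q = ΔU + W = -7450 J.
Net over both steps: W = -17700 J, Q = -5660 J, ΔU = 12000 J.

-17700 J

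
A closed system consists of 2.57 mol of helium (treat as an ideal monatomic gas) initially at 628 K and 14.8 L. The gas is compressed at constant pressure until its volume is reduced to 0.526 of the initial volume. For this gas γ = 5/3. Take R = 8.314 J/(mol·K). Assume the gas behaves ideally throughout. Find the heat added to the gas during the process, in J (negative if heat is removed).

-15900 J

P₁ = nRT₁/V₁ = 2.57×8.314×628/14.8 = 907 kPa.
Isobaric: P stays 907 kPa; V/T = const ⇒ T₂ = 330 K, V₂ = 7.78 L.
W = PΔV = 907×(7.78−14.8) kPa·L = -6360 J.
ΔU = nCvΔT = 2.57×12.5×(330−628) = -9540 J.
Q = ΔU + W = nCpΔT = -15900 J.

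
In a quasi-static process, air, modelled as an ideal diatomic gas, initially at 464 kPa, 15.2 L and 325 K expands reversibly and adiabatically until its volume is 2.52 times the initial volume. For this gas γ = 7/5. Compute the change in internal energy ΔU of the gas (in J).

-5450 J

n = P₁V₁/(RT₁) = 464×15.2/(8.314×325) = 2.61 mol.
Adiabatic: TV^(γ−1) = const ⇒ T₂ = 325×(0.397)^0.400 = 225 K; PV^γ = const ⇒ P₂ = 127 kPa.
For an ideal gas ΔU = nCvΔT with Cv = (5/2)R = 20.8 J/(mol·K).
ΔU = 2.61×20.8×(225−325) = -5450 J.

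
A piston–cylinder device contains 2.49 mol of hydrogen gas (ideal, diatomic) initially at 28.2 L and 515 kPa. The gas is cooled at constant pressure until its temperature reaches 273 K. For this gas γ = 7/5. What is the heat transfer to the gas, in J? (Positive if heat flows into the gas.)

-31000 J

T₁ = P₁V₁/(nR) = 515×28.2/(2.49×8.314) = 702 K.
Isobaric: P stays 515 kPa; V/T = const ⇒ T₂ = 273 K, V₂ = 11.0 L.
W = PΔV = 515×(11.0−28.2) kPa·L = -8870 J.
ΔU = nCvΔT = 2.49×20.8×(273−702) = -22200 J.
Q = ΔU + W = nCpΔT = -31000 J.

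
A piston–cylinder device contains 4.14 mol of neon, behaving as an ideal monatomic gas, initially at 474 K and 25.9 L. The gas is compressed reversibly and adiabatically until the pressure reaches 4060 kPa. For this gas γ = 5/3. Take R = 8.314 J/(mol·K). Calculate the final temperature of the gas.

P₁ = nRT₁/V₁ = 4.14×8.314×474/25.9 = 630 kPa.
Adiabatic: T₂/T₁ = (P₂/P₁)^((γ−1)/γ) ⇒ T₂ = 474×(6.45)^0.400 = 999 K; V₂ = 8.47 L.

999 K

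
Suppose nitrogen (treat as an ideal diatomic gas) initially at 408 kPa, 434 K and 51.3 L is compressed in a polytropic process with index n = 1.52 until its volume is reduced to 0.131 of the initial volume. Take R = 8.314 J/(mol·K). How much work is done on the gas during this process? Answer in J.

75600 J

n = P₁V₁/(RT₁) = 408×51.3/(8.314×434) = 5.80 mol.
Polytropic n=1.52: T₂ = T₁(V₁/V₂)^(n−1) = 434×(7.63)^0.52 = 1250 K; P₂ = P₁(V₁/V₂)^n = 8960 kPa.
W = (P₁V₁−P₂V₂)/(n−1) = (408×51.3−8960×6.72)/0.52 = -75600 J.
Work done on the gas = −W_by = 75600 J.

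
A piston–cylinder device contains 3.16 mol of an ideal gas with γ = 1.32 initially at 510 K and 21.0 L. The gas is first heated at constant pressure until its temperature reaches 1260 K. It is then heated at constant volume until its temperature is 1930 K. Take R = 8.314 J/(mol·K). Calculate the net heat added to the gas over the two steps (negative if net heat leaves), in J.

136000 J

P₁ = nRT₁/V₁ = 3.16×8.314×510/21.0 = 638 kPa.
Step 1 — Isobaric: P stays 638 kPa; V/T = const ⇒ T₂ = 1260 K, V₂ = 51.9 L.
W = PΔV = 638×(51.9−21.0) kPa·L = 19700 J.
ΔU = nCvΔT = 3.16×26.0×(1260−510) = 61600 J.
Q = ΔU + W = nCpΔT = 81300 J.
State after step 1: P = 638 kPa, V = 51.9 L, T = 1260 K.
Step 2 — Isochoric: V stays 51.9 L; P/T = const ⇒ T₂ = 1930 K, P₂ = 977 kPa.
W = 0 (no volume change).
ΔU = nCvΔT = 3.16×26.0×(1930−1260) = 55000 J.
Q = ΔU = 55000 J.
Net over both steps: W = 19700 J, Q = 136000 J, ΔU = 117000 J.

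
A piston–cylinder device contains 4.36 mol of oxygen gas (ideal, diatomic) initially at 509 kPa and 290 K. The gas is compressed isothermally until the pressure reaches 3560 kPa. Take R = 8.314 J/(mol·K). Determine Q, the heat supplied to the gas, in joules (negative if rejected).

-20400 J

V₁ = nRT₁/P₁ = 4.36×8.314×290/509 = 20.7 L.
Isothermal: T stays 290 K; PV = const ⇒ V₂ = 2.95 L, P₂ = 3560 kPa.
ΔU = 0 (ideal gas, T constant).
W = nRT ln(V₂/V₁) = 4.36×8.314×290×ln(0.143) = -20400 J.
Q = ΔU + W = -20400 J.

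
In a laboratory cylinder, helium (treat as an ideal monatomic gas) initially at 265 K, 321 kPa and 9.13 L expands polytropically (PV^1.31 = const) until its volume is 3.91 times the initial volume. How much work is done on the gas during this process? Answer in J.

-3260 J

n = P₁V₁/(RT₁) = 321×9.13/(8.314×265) = 1.33 mol.
Polytropic n=1.31: T₂ = T₁(V₁/V₂)^(n−1) = 265×(0.256)^0.31 = 174 K; P₂ = P₁(V₁/V₂)^n = 53.8 kPa.
W = (P₁V₁−P₂V₂)/(n−1) = (321×9.13−53.8×35.7)/0.31 = 3260 J.
Work done on the gas = −W_by = -3260 J.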